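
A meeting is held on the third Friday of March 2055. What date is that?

March 19, 2055

March 1, 2055 is a Monday.
The first Friday is therefore March 5 (4 days later).
The third Friday is 5 + 2×7 = March 19.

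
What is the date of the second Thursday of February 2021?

February 1, 2021 is a Monday.
The first Thursday is therefore February 4 (3 days later).
The second Thursday is 4 + 1×7 = February 11.

February 11, 2021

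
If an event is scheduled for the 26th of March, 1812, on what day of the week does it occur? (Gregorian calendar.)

Thursday

Doomsday rule: the anchor day for the 1800s is Friday. For year 12: 12÷12 = 1 r 0, and 0÷4 = 0, so 1+0+0 = 1.
Friday + 1 ≡ Saturday — that's 1812's doomsday.
In March the doomsday date is Mar 14.
Mar 26 is 12 days after Mar 14; 12 mod 7 = 5, so Saturday + 5 = Thursday.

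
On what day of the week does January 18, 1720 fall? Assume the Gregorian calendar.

Thursday

Doomsday rule: the anchor day for the 1700s is Sunday. For year 20: 20÷12 = 1 r 8, and 8÷4 = 2, so 1+8+2 = 11.
Sunday + 11 ≡ Thursday — that's 1720's doomsday.
In January the doomsday date is Jan 4 (1720 is a leap year (divisible by 4)).
Jan 18 is 14 days after Jan 4; 14 mod 7 = 0, so Thursday + 0 = Thursday.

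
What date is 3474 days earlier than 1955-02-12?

−365 (one year) → Feb 12, 1954 (3109 left).
−365 (one year) → Feb 12, 1953 (2744 left).
−366 (one year; includes Feb 29, 1952) → Feb 12, 1952 (2378 left).
−365 (one year) → Feb 12, 1951 (2013 left).
−365 (one year) → Feb 12, 1950 (1648 left).
−365 (one year) → Feb 12, 1949 (1283 left).
−366 (one year; includes Feb 29, 1948) → Feb 12, 1948 (917 left).
−365 (one year) → Feb 12, 1947 (552 left).
−365 (one year) → Feb 12, 1946 (187 left).
−12 → Jan 31, 1946 (end of Jan, 31 days; 175 left).
−31 → Dec 31, 1945 (end of Dec, 31 days; 144 left).
−31 → Nov 30, 1945 (end of Nov, 30 days; 113 left).
−30 → Oct 31, 1945 (end of Oct, 31 days; 83 left).
−31 → Sep 30, 1945 (end of Sep, 30 days; 52 left).
−30 → Aug 31, 1945 (end of Aug, 31 days; 22 left).
−22 → Aug 9, 1945.

August 9, 1945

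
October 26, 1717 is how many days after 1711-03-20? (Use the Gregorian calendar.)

Mar 20, 1711 → Mar 20, 1712: 366 days (Feb 29, 1712 is in that span).
Mar 20, 1712 → Mar 20, 1713: 365 days.
Mar 20, 1713 → Mar 20, 1714: 365 days.
Mar 20, 1714 → Mar 20, 1715: 365 days.
Mar 20, 1715 → Mar 20, 1716: 366 days (Feb 29, 1716 is in that span).
Mar 20, 1716 → Mar 20, 1717: 365 days.
Mar 20, 1717 → Apr 20, 1717: 31 days (March has 31).
Apr 20, 1717 → May 20, 1717: 30 days (April has 30).
May 20, 1717 → Jun 20, 1717: 31 days (May has 31).
Jun 20, 1717 → Jul 20, 1717: 30 days (June has 30).
Jul 20, 1717 → Aug 20, 1717: 31 days (July has 31).
Aug 20, 1717 → Sep 20, 1717: 31 days (August has 31).
Sep 20, 1717 → Oct 20, 1717: 30 days (September has 30).
Oct 20, 1717 → Oct 26, 1717: 6 days.
Total: 2412 days.

2412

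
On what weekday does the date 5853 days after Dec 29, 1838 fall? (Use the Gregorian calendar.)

First find the weekday of Dec 29, 1838. Doomsday rule: the anchor day for the 1800s is Friday. For year 38: 38÷12 = 3 r 2, and 2÷4 = 0, so 3+2+0 = 5.
Friday + 5 ≡ Wednesday — that's 1838's doomsday.
In December the doomsday date is Dec 12.
Dec 29 is 17 days after Dec 12; 17 mod 7 = 3, so Wednesday + 3 = Saturday.
5853 mod 7 = 1, so 5853 days after a Saturday is Saturday + 1 = Sunday.

Sunday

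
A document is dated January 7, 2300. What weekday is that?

Sunday

Doomsday rule: the anchor day for the 2300s is Wednesday. For year 00: 0÷12 = 0 r 0, and 0÷4 = 0, so 0+0+0 = 0.
Wednesday + 0 ≡ Wednesday — that's 2300's doomsday.
In January the doomsday date is Jan 3 (2300 is not a leap year (divisible by 100 but not 400)).
Jan 7 is 4 days after Jan 3; 4 mod 7 = 4, so Wednesday + 4 = Sunday.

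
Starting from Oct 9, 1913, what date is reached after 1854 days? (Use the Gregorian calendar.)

+365 (one year) → Oct 9, 1914 (1489 left).
+365 (one year) → Oct 9, 1915 (1124 left).
+366 (one year; includes Feb 29, 1916) → Oct 9, 1916 (758 left).
+365 (one year) → Oct 9, 1917 (393 left).
Oct has 31 days: +23 → Nov 1, 1917 (370 left).
Nov has 30 days: +30 → Dec 1, 1917 (340 left).
Dec has 31 days: +31 → Jan 1, 1918 (309 left).
Jan has 31 days: +31 → Feb 1, 1918 (278 left).
Feb has 28 days: +28 → Mar 1, 1918 (250 left).
Mar has 31 days: +31 → Apr 1, 1918 (219 left).
Apr has 30 days: +30 → May 1, 1918 (189 left).
May has 31 days: +31 → Jun 1, 1918 (158 left).
Jun has 30 days: +30 → Jul 1, 1918 (128 left).
Jul has 31 days: +31 → Aug 1, 1918 (97 left).
Aug has 31 days: +31 → Sep 1, 1918 (66 left).
Sep has 30 days: +30 → Oct 1, 1918 (36 left).
Oct has 31 days: +31 → Nov 1, 1918 (5 left).
+5 → Nov 6, 1918.

November 6, 1918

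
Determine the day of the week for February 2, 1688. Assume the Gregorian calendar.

Doomsday rule: the anchor day for the 1600s is Tuesday. For year 88: 88÷12 = 7 r 4, and 4÷4 = 1, so 7+4+1 = 12.
Tuesday + 12 ≡ Sunday — that's 1688's doomsday.
In February the doomsday date is Feb 29 (1688 is a leap year (divisible by 4)).
Feb 2 is 27 days before Feb 29; 27 mod 7 = 6, so Sunday − 6 = Monday.

Monday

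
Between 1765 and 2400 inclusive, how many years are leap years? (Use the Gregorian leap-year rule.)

154

Multiples of 4 in [1765,2400]: 159.
Of those, multiples of 100: 7 (not leap unless ÷400).
Multiples of 400: 2.
Leap years = 159 − 7 + 2 = 154.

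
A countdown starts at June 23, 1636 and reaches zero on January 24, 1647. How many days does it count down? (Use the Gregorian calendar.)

Jun 23, 1636 → Jun 23, 1637: 365 days.
Jun 23, 1637 → Jun 23, 1638: 365 days.
Jun 23, 1638 → Jun 23, 1639: 365 days.
Jun 23, 1639 → Jun 23, 1640: 366 days (Feb 29, 1640 is in that span).
Jun 23, 1640 → Jun 23, 1641: 365 days.
Jun 23, 1641 → Jun 23, 1642: 365 days.
Jun 23, 1642 → Jun 23, 1643: 365 days.
Jun 23, 1643 → Jun 23, 1644: 366 days (Feb 29, 1644 is in that span).
Jun 23, 1644 → Jun 23, 1645: 365 days.
Jun 23, 1645 → Jun 23, 1646: 365 days.
Jun 23, 1646 → Jul 23, 1646: 30 days (June has 30).
Jul 23, 1646 → Aug 23, 1646: 31 days (July has 31).
Aug 23, 1646 → Sep 23, 1646: 31 days (August has 31).
Sep 23, 1646 → Oct 23, 1646: 30 days (September has 30).
Oct 23, 1646 → Nov 23, 1646: 31 days (October has 31).
Nov 23, 1646 → Dec 23, 1646: 30 days (November has 30).
Dec 23, 1646 → Jan 23, 1647: 31 days (December has 31).
Jan 23, 1647 → Jan 24, 1647: 1 days.
Total: 3867 days.

3867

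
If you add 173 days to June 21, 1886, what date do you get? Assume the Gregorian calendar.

Jun has 30 days: +10 → Jul 1, 1886 (163 left).
Jul has 31 days: +31 → Aug 1, 1886 (132 left).
Aug has 31 days: +31 → Sep 1, 1886 (101 left).
Sep has 30 days: +30 → Oct 1, 1886 (71 left).
Oct has 31 days: +31 → Nov 1, 1886 (40 left).
Nov has 30 days: +30 → Dec 1, 1886 (10 left).
+10 → Dec 11, 1886.

December 11, 1886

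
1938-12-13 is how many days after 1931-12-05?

2565

Dec 5, 1931 → Dec 5, 1932: 366 days (Feb 29, 1932 is in that span).
Dec 5, 1932 → Dec 5, 1933: 365 days.
Dec 5, 1933 → Dec 5, 1934: 365 days.
Dec 5, 1934 → Dec 5, 1935: 365 days.
Dec 5, 1935 → Dec 5, 1936: 366 days (Feb 29, 1936 is in that span).
Dec 5, 1936 → Dec 5, 1937: 365 days.
Dec 5, 1937 → Jan 5, 1938: 31 days (December has 31).
Jan 5, 1938 → Feb 5, 1938: 31 days (January has 31).
Feb 5, 1938 → Mar 5, 1938: 28 days (February has 28).
Mar 5, 1938 → Apr 5, 1938: 31 days (March has 31).
Apr 5, 1938 → May 5, 1938: 30 days (April has 30).
May 5, 1938 → Jun 5, 1938: 31 days (May has 31).
Jun 5, 1938 → Jul 5, 1938: 30 days (June has 30).
Jul 5, 1938 → Aug 5, 1938: 31 days (July has 31).
Aug 5, 1938 → Sep 5, 1938: 31 days (August has 31).
Sep 5, 1938 → Oct 5, 1938: 30 days (September has 30).
Oct 5, 1938 → Nov 5, 1938: 31 days (October has 31).
Nov 5, 1938 → Dec 5, 1938: 30 days (November has 30).
Dec 5, 1938 → Dec 13, 1938: 8 days.
Total: 2565 days.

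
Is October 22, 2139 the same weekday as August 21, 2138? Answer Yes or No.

Yes

From Aug 21, 2138 to Oct 22, 2139 is 427 days.
427 mod 7 = 0, so they are the same weekday.
(Aug 21, 2138 is a Thursday; Oct 22, 2139 is a Thursday.)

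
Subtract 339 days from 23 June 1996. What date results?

July 20, 1995

−23 → May 31, 1996 (end of May, 31 days; 316 left).
−31 → Apr 30, 1996 (end of Apr, 30 days; 285 left).
−30 → Mar 31, 1996 (end of Mar, 31 days; 255 left).
−31 → Feb 29, 1996 (end of Feb, 29 days; 224 left).
−29 → Jan 31, 1996 (end of Jan, 31 days; 195 left).
−31 → Dec 31, 1995 (end of Dec, 31 days; 164 left).
−31 → Nov 30, 1995 (end of Nov, 30 days; 133 left).
−30 → Oct 31, 1995 (end of Oct, 31 days; 103 left).
−31 → Sep 30, 1995 (end of Sep, 30 days; 72 left).
−30 → Aug 31, 1995 (end of Aug, 31 days; 42 left).
−31 → Jul 31, 1995 (end of Jul, 31 days; 11 left).
−11 → Jul 20, 1995.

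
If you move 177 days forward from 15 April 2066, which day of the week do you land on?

First find the weekday of Apr 15, 2066. Doomsday rule: the anchor day for the 2000s is Tuesday. For year 66: 66÷12 = 5 r 6, and 6÷4 = 1, so 5+6+1 = 12.
Tuesday + 12 ≡ Sunday — that's 2066's doomsday.
In April the doomsday date is Apr 4.
Apr 15 is 11 days after Apr 4; 11 mod 7 = 4, so Sunday + 4 = Thursday.
177 mod 7 = 2, so 177 days after a Thursday is Thursday + 2 = Saturday.

Saturday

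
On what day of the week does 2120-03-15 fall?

January 1, 2120 is a Monday.
Jan 1, 2120 → Feb 1, 2120: 31 days (January has 31).
Feb 1, 2120 → Mar 1, 2120: 29 days (February has 29).
Mar 1, 2120 → Mar 15, 2120: 14 days.
Total: 74 days.
74 mod 7 = 4, so Monday + 4 = Friday.

Friday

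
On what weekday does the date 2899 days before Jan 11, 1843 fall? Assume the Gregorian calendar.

Tuesday

Jan 11, 1843 is a Wednesday.
2899 mod 7 = 1, so 2899 days before a Wednesday is Wednesday − 1 = Tuesday.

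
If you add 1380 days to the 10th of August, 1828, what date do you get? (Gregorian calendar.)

+365 (one year) → Aug 10, 1829 (1015 left).
+365 (one year) → Aug 10, 1830 (650 left).
+365 (one year) → Aug 10, 1831 (285 left).
Aug has 31 days: +22 → Sep 1, 1831 (263 left).
Sep has 30 days: +30 → Oct 1, 1831 (233 left).
Oct has 31 days: +31 → Nov 1, 1831 (202 left).
Nov has 30 days: +30 → Dec 1, 1831 (172 left).
Dec has 31 days: +31 → Jan 1, 1832 (141 left).
Jan has 31 days: +31 → Feb 1, 1832 (110 left).
Feb has 29 days: +29 → Mar 1, 1832 (81 left).
Mar has 31 days: +31 → Apr 1, 1832 (50 left).
Apr has 30 days: +30 → May 1, 1832 (20 left).
+20 → May 21, 1832.

May 21, 1832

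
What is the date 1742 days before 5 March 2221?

−365 (one year) → Mar 5, 2220 (1377 left).
−366 (one year; includes Feb 29, 2220) → Mar 5, 2219 (1011 left).
−365 (one year) → Mar 5, 2218 (646 left).
−365 (one year) → Mar 5, 2217 (281 left).
−5 → Feb 28, 2217 (end of Feb, 28 days; 276 left).
−28 → Jan 31, 2217 (end of Jan, 31 days; 248 left).
−31 → Dec 31, 2216 (end of Dec, 31 days; 217 left).
−31 → Nov 30, 2216 (end of Nov, 30 days; 186 left).
−30 → Oct 31, 2216 (end of Oct, 31 days; 156 left).
−31 → Sep 30, 2216 (end of Sep, 30 days; 125 left).
−30 → Aug 31, 2216 (end of Aug, 31 days; 95 left).
−31 → Jul 31, 2216 (end of Jul, 31 days; 64 left).
−31 → Jun 30, 2216 (end of Jun, 30 days; 33 left).
−30 → May 31, 2216 (end of May, 31 days; 3 left).
−3 → May 28, 2216.

May 28, 2216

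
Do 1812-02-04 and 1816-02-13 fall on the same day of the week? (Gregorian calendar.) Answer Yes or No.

Yes

From Feb 4, 1812 to Feb 13, 1816 is 1470 days.
1470 mod 7 = 0, so they are the same weekday.
(Feb 4, 1812 is a Tuesday; Feb 13, 1816 is a Tuesday.)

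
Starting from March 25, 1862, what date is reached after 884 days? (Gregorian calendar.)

+365 (one year) → Mar 25, 1863 (519 left).
+366 (one year; includes Feb 29, 1864) → Mar 25, 1864 (153 left).
Mar has 31 days: +7 → Apr 1, 1864 (146 left).
Apr has 30 days: +30 → May 1, 1864 (116 left).
May has 31 days: +31 → Jun 1, 1864 (85 left).
Jun has 30 days: +30 → Jul 1, 1864 (55 left).
Jul has 31 days: +31 → Aug 1, 1864 (24 left).
+24 → Aug 25, 1864.

August 25, 1864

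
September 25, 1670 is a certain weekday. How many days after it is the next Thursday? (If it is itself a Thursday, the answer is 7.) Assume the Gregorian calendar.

7

Sep 25, 1670 is a Thursday.
From Thursday to the next Thursday is 7 days.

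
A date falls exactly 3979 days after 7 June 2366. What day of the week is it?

First find the weekday of Jun 7, 2366. Doomsday rule: the anchor day for the 2300s is Wednesday. For year 66: 66÷12 = 5 r 6, and 6÷4 = 1, so 5+6+1 = 12.
Wednesday + 12 ≡ Monday — that's 2366's doomsday.
In June the doomsday date is Jun 6.
Jun 7 is 1 day after Jun 6; 1 mod 7 = 1, so Monday + 1 = Tuesday.
3979 mod 7 = 3, so 3979 days after a Tuesday is Tuesday + 3 = Friday.

Friday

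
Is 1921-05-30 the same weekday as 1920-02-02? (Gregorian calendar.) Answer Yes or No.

Yes

From Feb 2, 1920 to May 30, 1921 is 483 days.
483 mod 7 = 0, so they are the same weekday.
(Feb 2, 1920 is a Monday; May 30, 1921 is a Monday.)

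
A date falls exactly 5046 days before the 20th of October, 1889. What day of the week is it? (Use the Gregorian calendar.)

Monday

First find the weekday of Oct 20, 1889. Doomsday rule: the anchor day for the 1800s is Friday. For year 89: 89÷12 = 7 r 5, and 5÷4 = 1, so 7+5+1 = 13.
Friday + 13 ≡ Thursday — that's 1889's doomsday.
In October the doomsday date is Oct 10.
Oct 20 is 10 days after Oct 10; 10 mod 7 = 3, so Thursday + 3 = Sunday.
5046 mod 7 = 6, so 5046 days before a Sunday is Sunday − 6 = Monday.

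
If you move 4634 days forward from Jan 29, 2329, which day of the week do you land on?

First find the weekday of Jan 29, 2329. Doomsday rule: the anchor day for the 2300s is Wednesday. For year 29: 29÷12 = 2 r 5, and 5÷4 = 1, so 2+5+1 = 8.
Wednesday + 8 ≡ Thursday — that's 2329's doomsday.
In January the doomsday date is Jan 3 (2329 is not a leap year).
Jan 29 is 26 days after Jan 3; 26 mod 7 = 5, so Thursday + 5 = Tuesday.
4634 mod 7 = 0, so 4634 days after a Tuesday is Tuesday + 0 = Tuesday.

Tuesday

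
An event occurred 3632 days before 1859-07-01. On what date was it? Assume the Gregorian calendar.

July 21, 1849

−365 (one year) → Jul 1, 1858 (3267 left).
−365 (one year) → Jul 1, 1857 (2902 left).
−365 (one year) → Jul 1, 1856 (2537 left).
−366 (one year; includes Feb 29, 1856) → Jul 1, 1855 (2171 left).
−365 (one year) → Jul 1, 1854 (1806 left).
−365 (one year) → Jul 1, 1853 (1441 left).
−365 (one year) → Jul 1, 1852 (1076 left).
−366 (one year; includes Feb 29, 1852) → Jul 1, 1851 (710 left).
−365 (one year) → Jul 1, 1850 (345 left).
−1 → Jun 30, 1850 (end of Jun, 30 days; 344 left).
−30 → May 31, 1850 (end of May, 31 days; 314 left).
−31 → Apr 30, 1850 (end of Apr, 30 days; 283 left).
−30 → Mar 31, 1850 (end of Mar, 31 days; 253 left).
−31 → Feb 28, 1850 (end of Feb, 28 days; 222 left).
−28 → Jan 31, 1850 (end of Jan, 31 days; 194 left).
−31 → Dec 31, 1849 (end of Dec, 31 days; 163 left).
−31 → Nov 30, 1849 (end of Nov, 30 days; 132 left).
−30 → Oct 31, 1849 (end of Oct, 31 days; 102 left).
−31 → Sep 30, 1849 (end of Sep, 30 days; 71 left).
−30 → Aug 31, 1849 (end of Aug, 31 days; 41 left).
−31 → Jul 31, 1849 (end of Jul, 31 days; 10 left).
−10 → Jul 21, 1849.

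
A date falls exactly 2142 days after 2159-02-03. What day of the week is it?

Saturday

First find the weekday of Feb 3, 2159. Doomsday rule: the anchor day for the 2100s is Sunday. For year 59: 59÷12 = 4 r 11, and 11÷4 = 2, so 4+11+2 = 17.
Sunday + 17 ≡ Wednesday — that's 2159's doomsday.
In February the doomsday date is Feb 28 (2159 is not a leap year).
Feb 3 is 25 days before Feb 28; 25 mod 7 = 4, so Wednesday − 4 = Saturday.
2142 mod 7 = 0, so 2142 days after a Saturday is Saturday + 0 = Saturday.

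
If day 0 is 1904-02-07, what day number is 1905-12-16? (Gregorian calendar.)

Feb 7, 1904 → Feb 7, 1905: 366 days (Feb 29, 1904 is in that span).
Feb 7, 1905 → Mar 7, 1905: 28 days (February has 28).
Mar 7, 1905 → Apr 7, 1905: 31 days (March has 31).
Apr 7, 1905 → May 7, 1905: 30 days (April has 30).
May 7, 1905 → Jun 7, 1905: 31 days (May has 31).
Jun 7, 1905 → Jul 7, 1905: 30 days (June has 30).
Jul 7, 1905 → Aug 7, 1905: 31 days (July has 31).
Aug 7, 1905 → Sep 7, 1905: 31 days (August has 31).
Sep 7, 1905 → Oct 7, 1905: 30 days (September has 30).
Oct 7, 1905 → Nov 7, 1905: 31 days (October has 31).
Nov 7, 1905 → Dec 7, 1905: 30 days (November has 30).
Dec 7, 1905 → Dec 16, 1905: 9 days.
Total: 678 days.

678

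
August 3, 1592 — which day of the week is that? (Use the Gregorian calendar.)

Monday

Doomsday rule: the anchor day for the 1500s is Wednesday. For year 92: 92÷12 = 7 r 8, and 8÷4 = 2, so 7+8+2 = 17.
Wednesday + 17 ≡ Saturday — that's 1592's doomsday.
In August the doomsday date is Aug 8.
Aug 3 is 5 days before Aug 8; 5 mod 7 = 5, so Saturday − 5 = Monday.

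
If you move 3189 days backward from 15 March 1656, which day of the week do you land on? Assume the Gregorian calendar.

Saturday

First find the weekday of Mar 15, 1656. Doomsday rule: the anchor day for the 1600s is Tuesday. For year 56: 56÷12 = 4 r 8, and 8÷4 = 2, so 4+8+2 = 14.
Tuesday + 14 ≡ Tuesday — that's 1656's doomsday.
In March the doomsday date is Mar 14.
Mar 15 is 1 day after Mar 14; 1 mod 7 = 1, so Tuesday + 1 = Wednesday.
3189 mod 7 = 4, so 3189 days before a Wednesday is Wednesday − 4 = Saturday.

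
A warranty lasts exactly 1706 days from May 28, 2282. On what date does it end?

January 28, 2287

+365 (one year) → May 28, 2283 (1341 left).
+366 (one year; includes Feb 29, 2284) → May 28, 2284 (975 left).
+365 (one year) → May 28, 2285 (610 left).
+365 (one year) → May 28, 2286 (245 left).
May has 31 days: +4 → Jun 1, 2286 (241 left).
Jun has 30 days: +30 → Jul 1, 2286 (211 left).
Jul has 31 days: +31 → Aug 1, 2286 (180 left).
Aug has 31 days: +31 → Sep 1, 2286 (149 left).
Sep has 30 days: +30 → Oct 1, 2286 (119 left).
Oct has 31 days: +31 → Nov 1, 2286 (88 left).
Nov has 30 days: +30 → Dec 1, 2286 (58 left).
Dec has 31 days: +31 → Jan 1, 2287 (27 left).
+27 → Jan 28, 2287.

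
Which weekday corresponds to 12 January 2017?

January 1, 2017 is a Sunday.
Jan 1, 2017 → Jan 12, 2017: 11 days.
Total: 11 days.
11 mod 7 = 4, so Sunday + 4 = Thursday.

Thursday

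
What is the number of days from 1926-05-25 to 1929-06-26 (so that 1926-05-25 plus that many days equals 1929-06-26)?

May 25, 1926 → May 25, 1927: 365 days.
May 25, 1927 → May 25, 1928: 366 days (Feb 29, 1928 is in that span).
May 25, 1928 → Jun 25, 1928: 31 days (May has 31).
Jun 25, 1928 → Jul 25, 1928: 30 days (June has 30).
Jul 25, 1928 → Aug 25, 1928: 31 days (July has 31).
Aug 25, 1928 → Sep 25, 1928: 31 days (August has 31).
Sep 25, 1928 → Oct 25, 1928: 30 days (September has 30).
Oct 25, 1928 → Nov 25, 1928: 31 days (October has 31).
Nov 25, 1928 → Dec 25, 1928: 30 days (November has 30).
Dec 25, 1928 → Jan 25, 1929: 31 days (December has 31).
Jan 25, 1929 → Feb 25, 1929: 31 days (January has 31).
Feb 25, 1929 → Mar 25, 1929: 28 days (February has 28).
Mar 25, 1929 → Apr 25, 1929: 31 days (March has 31).
Apr 25, 1929 → May 25, 1929: 30 days (April has 30).
May 25, 1929 → Jun 25, 1929: 31 days (May has 31).
Jun 25, 1929 → Jun 26, 1929: 1 days.
Total: 1128 days.

1128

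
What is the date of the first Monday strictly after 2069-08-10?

Aug 10, 2069 is a Saturday.
From Saturday to the next Monday is 2 days.
Aug 10, 2069 + 2 = Aug 12, 2069.

August 12, 2069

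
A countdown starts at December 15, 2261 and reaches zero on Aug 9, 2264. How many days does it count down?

968

Dec 15, 2261 → Dec 15, 2262: 365 days.
Dec 15, 2262 → Dec 15, 2263: 365 days.
Dec 15, 2263 → Jan 15, 2264: 31 days (December has 31).
Jan 15, 2264 → Feb 15, 2264: 31 days (January has 31).
Feb 15, 2264 → Mar 15, 2264: 29 days (February has 29).
Mar 15, 2264 → Apr 15, 2264: 31 days (March has 31).
Apr 15, 2264 → May 15, 2264: 30 days (April has 30).
May 15, 2264 → Jun 15, 2264: 31 days (May has 31).
Jun 15, 2264 → Jul 15, 2264: 30 days (June has 30).
Jul 15, 2264 → Aug 9, 2264: 25 days.
Total: 968 days.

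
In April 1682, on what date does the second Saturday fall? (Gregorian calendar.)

April 11, 1682

April 1, 1682 is a Wednesday.
The first Saturday is therefore April 4 (3 days later).
The second Saturday is 4 + 1×7 = April 11.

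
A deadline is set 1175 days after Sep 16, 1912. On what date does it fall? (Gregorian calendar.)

December 5, 1915

+365 (one year) → Sep 16, 1913 (810 left).
+365 (one year) → Sep 16, 1914 (445 left).
+365 (one year) → Sep 16, 1915 (80 left).
Sep has 30 days: +15 → Oct 1, 1915 (65 left).
Oct has 31 days: +31 → Nov 1, 1915 (34 left).
Nov has 30 days: +30 → Dec 1, 1915 (4 left).
+4 → Dec 5, 1915.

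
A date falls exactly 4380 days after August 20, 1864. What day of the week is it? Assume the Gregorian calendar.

Thursday

First find the weekday of Aug 20, 1864. Doomsday rule: the anchor day for the 1800s is Friday. For year 64: 64÷12 = 5 r 4, and 4÷4 = 1, so 5+4+1 = 10.
Friday + 10 ≡ Monday — that's 1864's doomsday.
In August the doomsday date is Aug 8.
Aug 20 is 12 days after Aug 8; 12 mod 7 = 5, so Monday + 5 = Saturday.
4380 mod 7 = 5, so 4380 days after a Saturday is Saturday + 5 = Thursday.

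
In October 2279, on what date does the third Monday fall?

October 20, 2279

October 1, 2279 is a Wednesday.
The first Monday is therefore October 6 (5 days later).
The third Monday is 6 + 2×7 = October 20.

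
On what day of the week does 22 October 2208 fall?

Doomsday rule: the anchor day for the 2200s is Friday. For year 08: 8÷12 = 0 r 8, and 8÷4 = 2, so 0+8+2 = 10.
Friday + 10 ≡ Monday — that's 2208's doomsday.
In October the doomsday date is Oct 10.
Oct 22 is 12 days after Oct 10; 12 mod 7 = 5, so Monday + 5 = Saturday.

Saturday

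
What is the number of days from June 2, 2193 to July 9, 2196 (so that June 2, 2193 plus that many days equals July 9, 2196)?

Jun 2, 2193 → Jun 2, 2194: 365 days.
Jun 2, 2194 → Jun 2, 2195: 365 days.
Jun 2, 2195 → Jun 2, 2196: 366 days (Feb 29, 2196 is in that span).
Jun 2, 2196 → Jul 2, 2196: 30 days (June has 30).
Jul 2, 2196 → Jul 9, 2196: 7 days.
Total: 1133 days.

1133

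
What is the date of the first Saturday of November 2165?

November 1, 2165 is a Friday.
The first Saturday is therefore November 2 (1 days later).

November 2, 2165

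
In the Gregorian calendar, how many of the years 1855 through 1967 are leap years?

Multiples of 4 in [1855,1967]: 28.
Of those, multiples of 100: 1 (not leap unless ÷400).
Multiples of 400: 0.
Leap years = 28 − 1 + 0 = 27.

27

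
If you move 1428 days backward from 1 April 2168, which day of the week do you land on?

Friday

First find the weekday of Apr 1, 2168. Doomsday rule: the anchor day for the 2100s is Sunday. For year 68: 68÷12 = 5 r 8, and 8÷4 = 2, so 5+8+2 = 15.
Sunday + 15 ≡ Monday — that's 2168's doomsday.
In April the doomsday date is Apr 4.
Apr 1 is 3 days before Apr 4; 3 mod 7 = 3, so Monday − 3 = Friday.
1428 mod 7 = 0, so 1428 days before a Friday is Friday − 0 = Friday.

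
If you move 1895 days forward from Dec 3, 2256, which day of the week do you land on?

Dec 3, 2256 is a Wednesday.
1895 mod 7 = 5, so 1895 days after a Wednesday is Wednesday + 5 = Monday.

Monday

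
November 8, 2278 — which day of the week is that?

Doomsday rule: the anchor day for the 2200s is Friday. For year 78: 78÷12 = 6 r 6, and 6÷4 = 1, so 6+6+1 = 13.
Friday + 13 ≡ Thursday — that's 2278's doomsday.
In November the doomsday date is Nov 7.
Nov 8 is 1 day after Nov 7; 1 mod 7 = 1, so Thursday + 1 = Friday.

Friday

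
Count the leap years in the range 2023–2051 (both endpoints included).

Multiples of 4 in [2023,2051]: 7.
Of those, multiples of 100: 0 (not leap unless ÷400).
Multiples of 400: 0.
Leap years = 7 − 0 + 0 = 7.

7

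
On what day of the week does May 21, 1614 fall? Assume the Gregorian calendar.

Doomsday rule: the anchor day for the 1600s is Tuesday. For year 14: 14÷12 = 1 r 2, and 2÷4 = 0, so 1+2+0 = 3.
Tuesday + 3 ≡ Friday — that's 1614's doomsday.
In May the doomsday date is May 9.
May 21 is 12 days after May 9; 12 mod 7 = 5, so Friday + 5 = Wednesday.

Wednesday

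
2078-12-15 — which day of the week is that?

Thursday

January 1, 2078 is a Saturday.
Jan 1, 2078 → Feb 1, 2078: 31 days (January has 31).
Feb 1, 2078 → Mar 1, 2078: 28 days (February has 28).
Mar 1, 2078 → Apr 1, 2078: 31 days (March has 31).
Apr 1, 2078 → May 1, 2078: 30 days (April has 30).
May 1, 2078 → Jun 1, 2078: 31 days (May has 31).
Jun 1, 2078 → Jul 1, 2078: 30 days (June has 30).
Jul 1, 2078 → Aug 1, 2078: 31 days (July has 31).
Aug 1, 2078 → Sep 1, 2078: 31 days (August has 31).
Sep 1, 2078 → Oct 1, 2078: 30 days (September has 30).
Oct 1, 2078 → Nov 1, 2078: 31 days (October has 31).
Nov 1, 2078 → Dec 1, 2078: 30 days (November has 30).
Dec 1, 2078 → Dec 15, 2078: 14 days.
Total: 348 days.
348 mod 7 = 5, so Saturday + 5 = Thursday.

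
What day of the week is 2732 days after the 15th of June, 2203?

Friday

Jun 15, 2203 is a Wednesday.
2732 mod 7 = 2, so 2732 days after a Wednesday is Wednesday + 2 = Friday.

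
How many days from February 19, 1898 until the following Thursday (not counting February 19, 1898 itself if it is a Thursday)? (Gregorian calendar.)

Feb 19, 1898 is a Saturday.
From Saturday to the next Thursday is 5 days.

5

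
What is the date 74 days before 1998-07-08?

April 25, 1998

−8 → Jun 30, 1998 (end of Jun, 30 days; 66 left).
−30 → May 31, 1998 (end of May, 31 days; 36 left).
−31 → Apr 30, 1998 (end of Apr, 30 days; 5 left).
−5 → Apr 25, 1998.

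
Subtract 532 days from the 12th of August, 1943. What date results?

−365 (one year) → Aug 12, 1942 (167 left).
−12 → Jul 31, 1942 (end of Jul, 31 days; 155 left).
−31 → Jun 30, 1942 (end of Jun, 30 days; 124 left).
−30 → May 31, 1942 (end of May, 31 days; 94 left).
−31 → Apr 30, 1942 (end of Apr, 30 days; 63 left).
−30 → Mar 31, 1942 (end of Mar, 31 days; 33 left).
−31 → Feb 28, 1942 (end of Feb, 28 days; 2 left).
−2 → Feb 26, 1942.

February 26, 1942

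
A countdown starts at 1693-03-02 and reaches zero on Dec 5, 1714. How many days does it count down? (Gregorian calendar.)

7947

Mar 2, 1693 → Mar 2, 1694: 365 days.
Mar 2, 1694 → Mar 2, 1695: 365 days.
Mar 2, 1695 → Mar 2, 1696: 366 days (Feb 29, 1696 is in that span).
Mar 2, 1696 → Mar 2, 1697: 365 days.
Mar 2, 1697 → Mar 2, 1698: 365 days.
Mar 2, 1698 → Mar 2, 1699: 365 days.
Mar 2, 1699 → Mar 2, 1700: 365 days.
Mar 2, 1700 → Mar 2, 1701: 365 days.
Mar 2, 1701 → Mar 2, 1702: 365 days.
Mar 2, 1702 → Mar 2, 1703: 365 days.
Mar 2, 1703 → Mar 2, 1704: 366 days (Feb 29, 1704 is in that span).
Mar 2, 1704 → Mar 2, 1705: 365 days.
Mar 2, 1705 → Mar 2, 1706: 365 days.
Mar 2, 1706 → Mar 2, 1707: 365 days.
Mar 2, 1707 → Mar 2, 1708: 366 days (Feb 29, 1708 is in that span).
Mar 2, 1708 → Mar 2, 1709: 365 days.
Mar 2, 1709 → Mar 2, 1710: 365 days.
Mar 2, 1710 → Mar 2, 1711: 365 days.
Mar 2, 1711 → Mar 2, 1712: 366 days (Feb 29, 1712 is in that span).
Mar 2, 1712 → Mar 2, 1713: 365 days.
Mar 2, 1713 → Mar 2, 1714: 365 days.
Mar 2, 1714 → Apr 2, 1714: 31 days (March has 31).
Apr 2, 1714 → May 2, 1714: 30 days (April has 30).
May 2, 1714 → Jun 2, 1714: 31 days (May has 31).
Jun 2, 1714 → Jul 2, 1714: 30 days (June has 30).
Jul 2, 1714 → Aug 2, 1714: 31 days (July has 31).
Aug 2, 1714 → Sep 2, 1714: 31 days (August has 31).
Sep 2, 1714 → Oct 2, 1714: 30 days (September has 30).
Oct 2, 1714 → Nov 2, 1714: 31 days (October has 31).
Nov 2, 1714 → Dec 2, 1714: 30 days (November has 30).
Dec 2, 1714 → Dec 5, 1714: 3 days.
Total: 7947 days.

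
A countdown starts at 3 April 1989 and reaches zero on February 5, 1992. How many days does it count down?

Apr 3, 1989 → Apr 3, 1990: 365 days.
Apr 3, 1990 → Apr 3, 1991: 365 days.
Apr 3, 1991 → May 3, 1991: 30 days (April has 30).
May 3, 1991 → Jun 3, 1991: 31 days (May has 31).
Jun 3, 1991 → Jul 3, 1991: 30 days (June has 30).
Jul 3, 1991 → Aug 3, 1991: 31 days (July has 31).
Aug 3, 1991 → Sep 3, 1991: 31 days (August has 31).
Sep 3, 1991 → Oct 3, 1991: 30 days (September has 30).
Oct 3, 1991 → Nov 3, 1991: 31 days (October has 31).
Nov 3, 1991 → Dec 3, 1991: 30 days (November has 30).
Dec 3, 1991 → Jan 3, 1992: 31 days (December has 31).
Jan 3, 1992 → Feb 3, 1992: 31 days (January has 31).
Feb 3, 1992 → Feb 5, 1992: 2 days.
Total: 1038 days.

1038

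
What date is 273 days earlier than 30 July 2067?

−30 → Jun 30, 2067 (end of Jun, 30 days; 243 left).
−30 → May 31, 2067 (end of May, 31 days; 213 left).
−31 → Apr 30, 2067 (end of Apr, 30 days; 182 left).
−30 → Mar 31, 2067 (end of Mar, 31 days; 152 left).
−31 → Feb 28, 2067 (end of Feb, 28 days; 121 left).
−28 → Jan 31, 2067 (end of Jan, 31 days; 93 left).
−31 → Dec 31, 2066 (end of Dec, 31 days; 62 left).
−31 → Nov 30, 2066 (end of Nov, 30 days; 31 left).
−30 → Oct 31, 2066 (end of Oct, 31 days; 1 left).
−1 → Oct 30, 2066.

October 30, 2066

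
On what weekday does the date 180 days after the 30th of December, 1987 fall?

Dec 30, 1987 is a Wednesday.
180 mod 7 = 5, so 180 days after a Wednesday is Wednesday + 5 = Monday.

Monday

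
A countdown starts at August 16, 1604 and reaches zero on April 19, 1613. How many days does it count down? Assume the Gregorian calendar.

Aug 16, 1604 → Aug 16, 1605: 365 days.
Aug 16, 1605 → Aug 16, 1606: 365 days.
Aug 16, 1606 → Aug 16, 1607: 365 days.
Aug 16, 1607 → Aug 16, 1608: 366 days (Feb 29, 1608 is in that span).
Aug 16, 1608 → Aug 16, 1609: 365 days.
Aug 16, 1609 → Aug 16, 1610: 365 days.
Aug 16, 1610 → Aug 16, 1611: 365 days.
Aug 16, 1611 → Aug 16, 1612: 366 days (Feb 29, 1612 is in that span).
Aug 16, 1612 → Sep 16, 1612: 31 days (August has 31).
Sep 16, 1612 → Oct 16, 1612: 30 days (September has 30).
Oct 16, 1612 → Nov 16, 1612: 31 days (October has 31).
Nov 16, 1612 → Dec 16, 1612: 30 days (November has 30).
Dec 16, 1612 → Jan 16, 1613: 31 days (December has 31).
Jan 16, 1613 → Feb 16, 1613: 31 days (January has 31).
Feb 16, 1613 → Mar 16, 1613: 28 days (February has 28).
Mar 16, 1613 → Apr 16, 1613: 31 days (March has 31).
Apr 16, 1613 → Apr 19, 1613: 3 days.
Total: 3168 days.

3168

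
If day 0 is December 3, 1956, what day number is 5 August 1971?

Dec 3, 1956 → Dec 3, 1957: 365 days.
Dec 3, 1957 → Dec 3, 1958: 365 days.
Dec 3, 1958 → Dec 3, 1959: 365 days.
Dec 3, 1959 → Dec 3, 1960: 366 days (Feb 29, 1960 is in that span).
Dec 3, 1960 → Dec 3, 1961: 365 days.
Dec 3, 1961 → Dec 3, 1962: 365 days.
Dec 3, 1962 → Dec 3, 1963: 365 days.
Dec 3, 1963 → Dec 3, 1964: 366 days (Feb 29, 1964 is in that span).
Dec 3, 1964 → Dec 3, 1965: 365 days.
Dec 3, 1965 → Dec 3, 1966: 365 days.
Dec 3, 1966 → Dec 3, 1967: 365 days.
Dec 3, 1967 → Dec 3, 1968: 366 days (Feb 29, 1968 is in that span).
Dec 3, 1968 → Dec 3, 1969: 365 days.
Dec 3, 1969 → Dec 3, 1970: 365 days.
Dec 3, 1970 → Jan 3, 1971: 31 days (December has 31).
Jan 3, 1971 → Feb 3, 1971: 31 days (January has 31).
Feb 3, 1971 → Mar 3, 1971: 28 days (February has 28).
Mar 3, 1971 → Apr 3, 1971: 31 days (March has 31).
Apr 3, 1971 → May 3, 1971: 30 days (April has 30).
May 3, 1971 → Jun 3, 1971: 31 days (May has 31).
Jun 3, 1971 → Jul 3, 1971: 30 days (June has 30).
Jul 3, 1971 → Aug 3, 1971: 31 days (July has 31).
Aug 3, 1971 → Aug 5, 1971: 2 days.
Total: 5358 days.

5358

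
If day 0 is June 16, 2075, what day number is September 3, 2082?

Jun 16, 2075 → Jun 16, 2076: 366 days (Feb 29, 2076 is in that span).
Jun 16, 2076 → Jun 16, 2077: 365 days.
Jun 16, 2077 → Jun 16, 2078: 365 days.
Jun 16, 2078 → Jun 16, 2079: 365 days.
Jun 16, 2079 → Jun 16, 2080: 366 days (Feb 29, 2080 is in that span).
Jun 16, 2080 → Jun 16, 2081: 365 days.
Jun 16, 2081 → Jun 16, 2082: 365 days.
Jun 16, 2082 → Jul 16, 2082: 30 days (June has 30).
Jul 16, 2082 → Aug 16, 2082: 31 days (July has 31).
Aug 16, 2082 → Sep 3, 2082: 18 days.
Total: 2636 days.

2636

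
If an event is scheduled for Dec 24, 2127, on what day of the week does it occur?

Wednesday

January 1, 2127 is a Wednesday.
Jan 1, 2127 → Feb 1, 2127: 31 days (January has 31).
Feb 1, 2127 → Mar 1, 2127: 28 days (February has 28).
Mar 1, 2127 → Apr 1, 2127: 31 days (March has 31).
Apr 1, 2127 → May 1, 2127: 30 days (April has 30).
May 1, 2127 → Jun 1, 2127: 31 days (May has 31).
Jun 1, 2127 → Jul 1, 2127: 30 days (June has 30).
Jul 1, 2127 → Aug 1, 2127: 31 days (July has 31).
Aug 1, 2127 → Sep 1, 2127: 31 days (August has 31).
Sep 1, 2127 → Oct 1, 2127: 30 days (September has 30).
Oct 1, 2127 → Nov 1, 2127: 31 days (October has 31).
Nov 1, 2127 → Dec 1, 2127: 30 days (November has 30).
Dec 1, 2127 → Dec 24, 2127: 23 days.
Total: 357 days.
357 mod 7 = 0, so Wednesday + 0 = Wednesday.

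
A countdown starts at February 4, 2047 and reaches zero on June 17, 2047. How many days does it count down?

Feb 4, 2047 → Mar 4, 2047: 28 days (February has 28).
Mar 4, 2047 → Apr 4, 2047: 31 days (March has 31).
Apr 4, 2047 → May 4, 2047: 30 days (April has 30).
May 4, 2047 → Jun 4, 2047: 31 days (May has 31).
Jun 4, 2047 → Jun 17, 2047: 13 days.
Total: 133 days.

133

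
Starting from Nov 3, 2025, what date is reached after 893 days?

April 14, 2028

+365 (one year) → Nov 3, 2026 (528 left).
+365 (one year) → Nov 3, 2027 (163 left).
Nov has 30 days: +28 → Dec 1, 2027 (135 left).
Dec has 31 days: +31 → Jan 1, 2028 (104 left).
Jan has 31 days: +31 → Feb 1, 2028 (73 left).
Feb has 29 days: +29 → Mar 1, 2028 (44 left).
Mar has 31 days: +31 → Apr 1, 2028 (13 left).
+13 → Apr 14, 2028.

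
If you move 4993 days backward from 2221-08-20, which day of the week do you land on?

Saturday

Aug 20, 2221 is a Monday.
4993 mod 7 = 2, so 4993 days before a Monday is Monday − 2 = Saturday.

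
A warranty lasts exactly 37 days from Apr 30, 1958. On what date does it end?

Apr has 30 days: +1 → May 1, 1958 (36 left).
May has 31 days: +31 → Jun 1, 1958 (5 left).
+5 → Jun 6, 1958.

June 6, 1958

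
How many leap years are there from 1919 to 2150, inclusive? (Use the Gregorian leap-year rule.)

57

Multiples of 4 in [1919,2150]: 58.
Of those, multiples of 100: 2 (not leap unless ÷400).
Multiples of 400: 1.
Leap years = 58 − 2 + 1 = 57.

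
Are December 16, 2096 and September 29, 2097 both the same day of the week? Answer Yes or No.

From Dec 16, 2096 to Sep 29, 2097 is 287 days.
287 mod 7 = 0, so they are the same weekday.
(Dec 16, 2096 is a Sunday; Sep 29, 2097 is a Sunday.)

Yes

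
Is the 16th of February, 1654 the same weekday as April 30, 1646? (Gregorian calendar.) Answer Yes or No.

From Apr 30, 1646 to Feb 16, 1654 is 2849 days.
2849 mod 7 = 0, so they are the same weekday.
(Apr 30, 1646 is a Monday; Feb 16, 1654 is a Monday.)

Yes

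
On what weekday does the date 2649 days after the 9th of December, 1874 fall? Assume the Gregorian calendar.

Saturday

First find the weekday of Dec 9, 1874. Doomsday rule: the anchor day for the 1800s is Friday. For year 74: 74÷12 = 6 r 2, and 2÷4 = 0, so 6+2+0 = 8.
Friday + 8 ≡ Saturday — that's 1874's doomsday.
In December the doomsday date is Dec 12.
Dec 9 is 3 days before Dec 12; 3 mod 7 = 3, so Saturday − 3 = Wednesday.
2649 mod 7 = 3, so 2649 days after a Wednesday is Wednesday + 3 = Saturday.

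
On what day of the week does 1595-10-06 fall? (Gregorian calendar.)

Doomsday rule: the anchor day for the 1500s is Wednesday. For year 95: 95÷12 = 7 r 11, and 11÷4 = 2, so 7+11+2 = 20.
Wednesday + 20 ≡ Tuesday — that's 1595's doomsday.
In October the doomsday date is Oct 10.
Oct 6 is 4 days before Oct 10; 4 mod 7 = 4, so Tuesday − 4 = Friday.

Friday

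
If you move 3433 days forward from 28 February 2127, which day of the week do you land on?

Monday

Feb 28, 2127 is a Friday.
3433 mod 7 = 3, so 3433 days after a Friday is Friday + 3 = Monday.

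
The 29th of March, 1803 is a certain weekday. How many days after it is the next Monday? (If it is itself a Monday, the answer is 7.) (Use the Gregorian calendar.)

6

Mar 29, 1803 is a Tuesday.
From Tuesday to the next Monday is 6 days.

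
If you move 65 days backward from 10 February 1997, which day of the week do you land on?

Feb 10, 1997 is a Monday.
65 mod 7 = 2, so 65 days before a Monday is Monday − 2 = Saturday.

Saturday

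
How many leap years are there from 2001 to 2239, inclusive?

Multiples of 4 in [2001,2239]: 59.
Of those, multiples of 100: 2 (not leap unless ÷400).
Multiples of 400: 0.
Leap years = 59 − 2 + 0 = 57.

57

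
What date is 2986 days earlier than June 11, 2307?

−365 (one year) → Jun 11, 2306 (2621 left).
−365 (one year) → Jun 11, 2305 (2256 left).
−365 (one year) → Jun 11, 2304 (1891 left).
−366 (one year; includes Feb 29, 2304) → Jun 11, 2303 (1525 left).
−365 (one year) → Jun 11, 2302 (1160 left).
−365 (one year) → Jun 11, 2301 (795 left).
−365 (one year) → Jun 11, 2300 (430 left).
−365 (one year) → Jun 11, 2299 (65 left).
−11 → May 31, 2299 (end of May, 31 days; 54 left).
−31 → Apr 30, 2299 (end of Apr, 30 days; 23 left).
−23 → Apr 7, 2299.

April 7, 2299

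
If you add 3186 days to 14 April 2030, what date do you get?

+365 (one year) → Apr 14, 2031 (2821 left).
+366 (one year; includes Feb 29, 2032) → Apr 14, 2032 (2455 left).
+365 (one year) → Apr 14, 2033 (2090 left).
+365 (one year) → Apr 14, 2034 (1725 left).
+365 (one year) → Apr 14, 2035 (1360 left).
+366 (one year; includes Feb 29, 2036) → Apr 14, 2036 (994 left).
+365 (one year) → Apr 14, 2037 (629 left).
+365 (one year) → Apr 14, 2038 (264 left).
Apr has 30 days: +17 → May 1, 2038 (247 left).
May has 31 days: +31 → Jun 1, 2038 (216 left).
Jun has 30 days: +30 → Jul 1, 2038 (186 left).
Jul has 31 days: +31 → Aug 1, 2038 (155 left).
Aug has 31 days: +31 → Sep 1, 2038 (124 left).
Sep has 30 days: +30 → Oct 1, 2038 (94 left).
Oct has 31 days: +31 → Nov 1, 2038 (63 left).
Nov has 30 days: +30 → Dec 1, 2038 (33 left).
Dec has 31 days: +31 → Jan 1, 2039 (2 left).
+2 → Jan 3, 2039.

January 3, 2039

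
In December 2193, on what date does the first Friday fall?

December 6, 2193

December 1, 2193 is a Sunday.
The first Friday is therefore December 6 (5 days later).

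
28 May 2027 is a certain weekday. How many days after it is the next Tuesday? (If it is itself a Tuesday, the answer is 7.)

4

May 28, 2027 is a Friday.
From Friday to the next Tuesday is 4 days.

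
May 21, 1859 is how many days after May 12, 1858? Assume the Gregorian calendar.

May 12, 1858 → Jun 12, 1858: 31 days (May has 31).
Jun 12, 1858 → Jul 12, 1858: 30 days (June has 30).
Jul 12, 1858 → Aug 12, 1858: 31 days (July has 31).
Aug 12, 1858 → Sep 12, 1858: 31 days (August has 31).
Sep 12, 1858 → Oct 12, 1858: 30 days (September has 30).
Oct 12, 1858 → Nov 12, 1858: 31 days (October has 31).
Nov 12, 1858 → Dec 12, 1858: 30 days (November has 30).
Dec 12, 1858 → Jan 12, 1859: 31 days (December has 31).
Jan 12, 1859 → Feb 12, 1859: 31 days (January has 31).
Feb 12, 1859 → Mar 12, 1859: 28 days (February has 28).
Mar 12, 1859 → Apr 12, 1859: 31 days (March has 31).
Apr 12, 1859 → May 12, 1859: 30 days (April has 30).
May 12, 1859 → May 21, 1859: 9 days.
Total: 374 days.

374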